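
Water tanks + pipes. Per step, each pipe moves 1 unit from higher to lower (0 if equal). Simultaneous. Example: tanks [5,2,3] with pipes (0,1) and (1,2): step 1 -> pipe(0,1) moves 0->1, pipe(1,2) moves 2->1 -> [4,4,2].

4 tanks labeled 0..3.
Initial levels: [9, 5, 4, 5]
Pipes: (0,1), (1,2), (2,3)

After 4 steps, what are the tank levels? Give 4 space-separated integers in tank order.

Answer: 6 7 5 5

Derivation:
Step 1: flows [0->1,1->2,3->2] -> levels [8 5 6 4]
Step 2: flows [0->1,2->1,2->3] -> levels [7 7 4 5]
Step 3: flows [0=1,1->2,3->2] -> levels [7 6 6 4]
Step 4: flows [0->1,1=2,2->3] -> levels [6 7 5 5]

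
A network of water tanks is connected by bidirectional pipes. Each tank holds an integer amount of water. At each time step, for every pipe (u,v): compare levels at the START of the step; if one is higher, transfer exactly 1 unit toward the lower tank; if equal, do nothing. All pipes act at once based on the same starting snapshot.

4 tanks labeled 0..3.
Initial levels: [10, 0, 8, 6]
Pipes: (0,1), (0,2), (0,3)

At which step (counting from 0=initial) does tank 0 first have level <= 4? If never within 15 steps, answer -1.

Answer: 6

Derivation:
Step 1: flows [0->1,0->2,0->3] -> levels [7 1 9 7]
Step 2: flows [0->1,2->0,0=3] -> levels [7 2 8 7]
Step 3: flows [0->1,2->0,0=3] -> levels [7 3 7 7]
Step 4: flows [0->1,0=2,0=3] -> levels [6 4 7 7]
Step 5: flows [0->1,2->0,3->0] -> levels [7 5 6 6]
Step 6: flows [0->1,0->2,0->3] -> levels [4 6 7 7]
Tank 0 first reaches <=4 at step 6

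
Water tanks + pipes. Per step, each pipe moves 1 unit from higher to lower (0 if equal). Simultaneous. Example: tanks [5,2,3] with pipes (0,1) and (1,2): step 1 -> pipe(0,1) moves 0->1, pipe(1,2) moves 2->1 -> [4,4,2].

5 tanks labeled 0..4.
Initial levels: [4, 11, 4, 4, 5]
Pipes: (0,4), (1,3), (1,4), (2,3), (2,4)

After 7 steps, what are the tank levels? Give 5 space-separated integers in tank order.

Step 1: flows [4->0,1->3,1->4,2=3,4->2] -> levels [5 9 5 5 4]
Step 2: flows [0->4,1->3,1->4,2=3,2->4] -> levels [4 7 4 6 7]
Step 3: flows [4->0,1->3,1=4,3->2,4->2] -> levels [5 6 6 6 5]
Step 4: flows [0=4,1=3,1->4,2=3,2->4] -> levels [5 5 5 6 7]
Step 5: flows [4->0,3->1,4->1,3->2,4->2] -> levels [6 7 7 4 4]
Step 6: flows [0->4,1->3,1->4,2->3,2->4] -> levels [5 5 5 6 7]
  -> period-2 cycle: step 6 state = step 4 state
  -> state at step 7: (7-4) mod 2 = 1, same as step 5 -> [6 7 7 4 4]

Answer: 6 7 7 4 4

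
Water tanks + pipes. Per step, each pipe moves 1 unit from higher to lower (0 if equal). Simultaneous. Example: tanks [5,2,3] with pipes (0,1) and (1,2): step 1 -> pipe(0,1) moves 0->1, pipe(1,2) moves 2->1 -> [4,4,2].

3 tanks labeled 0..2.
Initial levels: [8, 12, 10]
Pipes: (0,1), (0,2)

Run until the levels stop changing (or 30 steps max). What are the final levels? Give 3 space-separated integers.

Answer: 10 10 10

Derivation:
Step 1: flows [1->0,2->0] -> levels [10 11 9]
Step 2: flows [1->0,0->2] -> levels [10 10 10]
Step 3: flows [0=1,0=2] -> levels [10 10 10]
  -> stable (no change)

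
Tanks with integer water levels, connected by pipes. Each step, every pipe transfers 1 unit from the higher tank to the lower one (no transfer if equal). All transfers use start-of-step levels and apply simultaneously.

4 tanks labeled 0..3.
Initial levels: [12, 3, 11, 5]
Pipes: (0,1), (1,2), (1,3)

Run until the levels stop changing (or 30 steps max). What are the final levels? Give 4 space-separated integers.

Step 1: flows [0->1,2->1,3->1] -> levels [11 6 10 4]
Step 2: flows [0->1,2->1,1->3] -> levels [10 7 9 5]
Step 3: flows [0->1,2->1,1->3] -> levels [9 8 8 6]
Step 4: flows [0->1,1=2,1->3] -> levels [8 8 8 7]
Step 5: flows [0=1,1=2,1->3] -> levels [8 7 8 8]
Step 6: flows [0->1,2->1,3->1] -> levels [7 10 7 7]
Step 7: flows [1->0,1->2,1->3] -> levels [8 7 8 8]
  -> period-2 cycle: step 7 state = step 5 state; never stabilizes
  -> state at step 30: (30-5) mod 2 = 1, same as step 6 -> [7 10 7 7]

Answer: 7 10 7 7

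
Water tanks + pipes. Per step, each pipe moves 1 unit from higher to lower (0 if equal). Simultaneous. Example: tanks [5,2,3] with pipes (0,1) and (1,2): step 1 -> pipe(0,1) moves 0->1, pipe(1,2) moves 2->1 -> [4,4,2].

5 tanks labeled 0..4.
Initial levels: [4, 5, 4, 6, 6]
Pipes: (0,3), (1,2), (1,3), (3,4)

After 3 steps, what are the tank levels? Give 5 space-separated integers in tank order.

Step 1: flows [3->0,1->2,3->1,3=4] -> levels [5 5 5 4 6]
Step 2: flows [0->3,1=2,1->3,4->3] -> levels [4 4 5 7 5]
Step 3: flows [3->0,2->1,3->1,3->4] -> levels [5 6 4 4 6]

Answer: 5 6 4 4 6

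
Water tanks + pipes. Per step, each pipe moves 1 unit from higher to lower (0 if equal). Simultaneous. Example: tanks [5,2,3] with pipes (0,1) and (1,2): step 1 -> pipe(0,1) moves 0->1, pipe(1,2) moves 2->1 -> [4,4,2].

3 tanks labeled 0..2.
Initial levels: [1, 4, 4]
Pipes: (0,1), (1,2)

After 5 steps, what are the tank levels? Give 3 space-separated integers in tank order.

Step 1: flows [1->0,1=2] -> levels [2 3 4]
Step 2: flows [1->0,2->1] -> levels [3 3 3]
Step 3: flows [0=1,1=2] -> levels [3 3 3]
  -> stable; steps 4..5 unchanged -> [3 3 3]

Answer: 3 3 3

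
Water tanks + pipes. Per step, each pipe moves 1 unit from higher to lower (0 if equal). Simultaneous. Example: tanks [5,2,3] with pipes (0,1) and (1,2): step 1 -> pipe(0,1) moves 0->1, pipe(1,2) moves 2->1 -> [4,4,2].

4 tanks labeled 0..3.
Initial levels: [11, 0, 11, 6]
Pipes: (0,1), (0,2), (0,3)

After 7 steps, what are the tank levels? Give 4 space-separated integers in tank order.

Step 1: flows [0->1,0=2,0->3] -> levels [9 1 11 7]
Step 2: flows [0->1,2->0,0->3] -> levels [8 2 10 8]
Step 3: flows [0->1,2->0,0=3] -> levels [8 3 9 8]
Step 4: flows [0->1,2->0,0=3] -> levels [8 4 8 8]
Step 5: flows [0->1,0=2,0=3] -> levels [7 5 8 8]
Step 6: flows [0->1,2->0,3->0] -> levels [8 6 7 7]
Step 7: flows [0->1,0->2,0->3] -> levels [5 7 8 8]

Answer: 5 7 8 8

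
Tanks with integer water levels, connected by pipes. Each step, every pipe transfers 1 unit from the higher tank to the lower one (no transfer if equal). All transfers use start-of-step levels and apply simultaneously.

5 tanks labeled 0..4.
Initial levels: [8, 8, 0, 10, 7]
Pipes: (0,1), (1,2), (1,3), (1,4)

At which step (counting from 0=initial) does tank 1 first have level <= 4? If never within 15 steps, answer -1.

Step 1: flows [0=1,1->2,3->1,1->4] -> levels [8 7 1 9 8]
Step 2: flows [0->1,1->2,3->1,4->1] -> levels [7 9 2 8 7]
Step 3: flows [1->0,1->2,1->3,1->4] -> levels [8 5 3 9 8]
Step 4: flows [0->1,1->2,3->1,4->1] -> levels [7 7 4 8 7]
Step 5: flows [0=1,1->2,3->1,1=4] -> levels [7 7 5 7 7]
Step 6: flows [0=1,1->2,1=3,1=4] -> levels [7 6 6 7 7]
Step 7: flows [0->1,1=2,3->1,4->1] -> levels [6 9 6 6 6]
Step 8: flows [1->0,1->2,1->3,1->4] -> levels [7 5 7 7 7]
Step 9: flows [0->1,2->1,3->1,4->1] -> levels [6 9 6 6 6]
  -> period-2 cycle (repeats step 7); tank 1 never drops to <=4
Tank 1 never reaches <=4 within 15 steps

Answer: -1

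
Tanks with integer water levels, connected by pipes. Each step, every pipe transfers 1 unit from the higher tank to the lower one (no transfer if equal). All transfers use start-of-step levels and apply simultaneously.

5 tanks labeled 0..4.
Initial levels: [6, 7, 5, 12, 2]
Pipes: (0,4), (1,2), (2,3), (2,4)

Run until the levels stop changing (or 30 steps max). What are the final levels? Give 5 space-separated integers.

Step 1: flows [0->4,1->2,3->2,2->4] -> levels [5 6 6 11 4]
Step 2: flows [0->4,1=2,3->2,2->4] -> levels [4 6 6 10 6]
Step 3: flows [4->0,1=2,3->2,2=4] -> levels [5 6 7 9 5]
Step 4: flows [0=4,2->1,3->2,2->4] -> levels [5 7 6 8 6]
Step 5: flows [4->0,1->2,3->2,2=4] -> levels [6 6 8 7 5]
Step 6: flows [0->4,2->1,2->3,2->4] -> levels [5 7 5 8 7]
Step 7: flows [4->0,1->2,3->2,4->2] -> levels [6 6 8 7 5]
  -> period-2 cycle: step 7 state = step 5 state; never stabilizes
  -> state at step 30: (30-5) mod 2 = 1, same as step 6 -> [5 7 5 8 7]

Answer: 5 7 5 8 7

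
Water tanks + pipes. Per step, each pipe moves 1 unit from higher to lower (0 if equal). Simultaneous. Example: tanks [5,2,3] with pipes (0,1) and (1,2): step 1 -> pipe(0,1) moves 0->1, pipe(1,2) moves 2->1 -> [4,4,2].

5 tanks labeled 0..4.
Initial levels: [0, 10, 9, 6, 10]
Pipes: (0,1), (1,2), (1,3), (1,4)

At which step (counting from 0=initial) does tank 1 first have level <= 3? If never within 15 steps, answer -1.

Answer: -1

Derivation:
Step 1: flows [1->0,1->2,1->3,1=4] -> levels [1 7 10 7 10]
Step 2: flows [1->0,2->1,1=3,4->1] -> levels [2 8 9 7 9]
Step 3: flows [1->0,2->1,1->3,4->1] -> levels [3 8 8 8 8]
Step 4: flows [1->0,1=2,1=3,1=4] -> levels [4 7 8 8 8]
Step 5: flows [1->0,2->1,3->1,4->1] -> levels [5 9 7 7 7]
Step 6: flows [1->0,1->2,1->3,1->4] -> levels [6 5 8 8 8]
Step 7: flows [0->1,2->1,3->1,4->1] -> levels [5 9 7 7 7]
  -> period-2 cycle (repeats step 5); tank 1 never drops to <=3
Tank 1 never reaches <=3 within 15 steps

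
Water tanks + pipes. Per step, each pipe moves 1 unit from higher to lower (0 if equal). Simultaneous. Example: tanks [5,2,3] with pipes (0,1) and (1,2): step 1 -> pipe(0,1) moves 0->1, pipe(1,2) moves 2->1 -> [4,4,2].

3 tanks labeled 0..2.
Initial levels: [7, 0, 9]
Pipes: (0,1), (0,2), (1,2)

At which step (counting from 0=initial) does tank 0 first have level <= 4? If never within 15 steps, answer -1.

Answer: -1

Derivation:
Step 1: flows [0->1,2->0,2->1] -> levels [7 2 7]
Step 2: flows [0->1,0=2,2->1] -> levels [6 4 6]
Step 3: flows [0->1,0=2,2->1] -> levels [5 6 5]
Step 4: flows [1->0,0=2,1->2] -> levels [6 4 6]
  -> period-2 cycle (repeats step 2); tank 0 never drops to <=4
Tank 0 never reaches <=4 within 15 steps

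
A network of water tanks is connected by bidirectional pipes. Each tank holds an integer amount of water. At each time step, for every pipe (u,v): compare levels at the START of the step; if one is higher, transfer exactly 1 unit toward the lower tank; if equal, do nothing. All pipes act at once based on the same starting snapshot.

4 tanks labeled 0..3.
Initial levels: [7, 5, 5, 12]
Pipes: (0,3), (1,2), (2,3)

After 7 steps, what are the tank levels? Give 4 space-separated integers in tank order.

Answer: 7 8 6 8

Derivation:
Step 1: flows [3->0,1=2,3->2] -> levels [8 5 6 10]
Step 2: flows [3->0,2->1,3->2] -> levels [9 6 6 8]
Step 3: flows [0->3,1=2,3->2] -> levels [8 6 7 8]
Step 4: flows [0=3,2->1,3->2] -> levels [8 7 7 7]
Step 5: flows [0->3,1=2,2=3] -> levels [7 7 7 8]
Step 6: flows [3->0,1=2,3->2] -> levels [8 7 8 6]
Step 7: flows [0->3,2->1,2->3] -> levels [7 8 6 8]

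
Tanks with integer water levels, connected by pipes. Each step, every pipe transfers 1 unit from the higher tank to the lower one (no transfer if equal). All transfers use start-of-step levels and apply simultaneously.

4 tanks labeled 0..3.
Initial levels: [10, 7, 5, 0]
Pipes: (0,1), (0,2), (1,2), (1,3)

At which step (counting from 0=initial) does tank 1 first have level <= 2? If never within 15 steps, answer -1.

Step 1: flows [0->1,0->2,1->2,1->3] -> levels [8 6 7 1]
Step 2: flows [0->1,0->2,2->1,1->3] -> levels [6 7 7 2]
Step 3: flows [1->0,2->0,1=2,1->3] -> levels [8 5 6 3]
Step 4: flows [0->1,0->2,2->1,1->3] -> levels [6 6 6 4]
Step 5: flows [0=1,0=2,1=2,1->3] -> levels [6 5 6 5]
Step 6: flows [0->1,0=2,2->1,1=3] -> levels [5 7 5 5]
Step 7: flows [1->0,0=2,1->2,1->3] -> levels [6 4 6 6]
Step 8: flows [0->1,0=2,2->1,3->1] -> levels [5 7 5 5]
  -> period-2 cycle (repeats step 6); tank 1 never drops to <=2
Tank 1 never reaches <=2 within 15 steps

Answer: -1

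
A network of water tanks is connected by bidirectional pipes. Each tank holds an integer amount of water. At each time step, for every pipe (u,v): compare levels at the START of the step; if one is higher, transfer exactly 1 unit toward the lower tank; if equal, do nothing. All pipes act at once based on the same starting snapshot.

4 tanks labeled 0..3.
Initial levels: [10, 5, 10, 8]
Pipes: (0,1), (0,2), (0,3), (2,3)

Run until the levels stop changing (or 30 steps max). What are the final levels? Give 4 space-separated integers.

Answer: 10 7 8 8

Derivation:
Step 1: flows [0->1,0=2,0->3,2->3] -> levels [8 6 9 10]
Step 2: flows [0->1,2->0,3->0,3->2] -> levels [9 7 9 8]
Step 3: flows [0->1,0=2,0->3,2->3] -> levels [7 8 8 10]
Step 4: flows [1->0,2->0,3->0,3->2] -> levels [10 7 8 8]
Step 5: flows [0->1,0->2,0->3,2=3] -> levels [7 8 9 9]
Step 6: flows [1->0,2->0,3->0,2=3] -> levels [10 7 8 8]
  -> period-2 cycle: step 6 state = step 4 state; never stabilizes
  -> state at step 30: (30-4) mod 2 = 0, same as step 4 -> [10 7 8 8]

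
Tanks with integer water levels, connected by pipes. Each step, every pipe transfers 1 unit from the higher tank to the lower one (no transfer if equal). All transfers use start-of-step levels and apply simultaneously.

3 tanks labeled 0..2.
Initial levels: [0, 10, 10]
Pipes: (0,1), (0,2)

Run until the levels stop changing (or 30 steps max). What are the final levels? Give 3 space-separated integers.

Step 1: flows [1->0,2->0] -> levels [2 9 9]
Step 2: flows [1->0,2->0] -> levels [4 8 8]
Step 3: flows [1->0,2->0] -> levels [6 7 7]
Step 4: flows [1->0,2->0] -> levels [8 6 6]
Step 5: flows [0->1,0->2] -> levels [6 7 7]
  -> period-2 cycle: step 5 state = step 3 state; never stabilizes
  -> state at step 30: (30-3) mod 2 = 1, same as step 4 -> [8 6 6]

Answer: 8 6 6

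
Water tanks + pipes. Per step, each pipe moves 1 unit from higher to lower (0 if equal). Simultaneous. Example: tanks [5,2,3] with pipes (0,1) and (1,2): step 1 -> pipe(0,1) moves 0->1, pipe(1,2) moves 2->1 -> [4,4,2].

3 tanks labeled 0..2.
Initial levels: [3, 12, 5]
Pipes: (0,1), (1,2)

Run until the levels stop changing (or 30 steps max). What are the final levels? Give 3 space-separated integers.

Step 1: flows [1->0,1->2] -> levels [4 10 6]
Step 2: flows [1->0,1->2] -> levels [5 8 7]
Step 3: flows [1->0,1->2] -> levels [6 6 8]
Step 4: flows [0=1,2->1] -> levels [6 7 7]
Step 5: flows [1->0,1=2] -> levels [7 6 7]
Step 6: flows [0->1,2->1] -> levels [6 8 6]
Step 7: flows [1->0,1->2] -> levels [7 6 7]
  -> period-2 cycle: step 7 state = step 5 state; never stabilizes
  -> state at step 30: (30-5) mod 2 = 1, same as step 6 -> [6 8 6]

Answer: 6 8 6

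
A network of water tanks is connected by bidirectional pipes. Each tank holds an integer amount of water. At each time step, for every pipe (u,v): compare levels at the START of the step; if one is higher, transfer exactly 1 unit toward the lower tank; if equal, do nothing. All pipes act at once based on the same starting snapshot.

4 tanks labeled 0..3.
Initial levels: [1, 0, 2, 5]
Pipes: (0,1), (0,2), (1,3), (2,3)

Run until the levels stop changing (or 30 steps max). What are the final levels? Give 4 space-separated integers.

Step 1: flows [0->1,2->0,3->1,3->2] -> levels [1 2 2 3]
Step 2: flows [1->0,2->0,3->1,3->2] -> levels [3 2 2 1]
Step 3: flows [0->1,0->2,1->3,2->3] -> levels [1 2 2 3]
  -> period-2 cycle: step 3 state = step 1 state; never stabilizes
  -> state at step 30: (30-1) mod 2 = 1, same as step 2 -> [3 2 2 1]

Answer: 3 2 2 1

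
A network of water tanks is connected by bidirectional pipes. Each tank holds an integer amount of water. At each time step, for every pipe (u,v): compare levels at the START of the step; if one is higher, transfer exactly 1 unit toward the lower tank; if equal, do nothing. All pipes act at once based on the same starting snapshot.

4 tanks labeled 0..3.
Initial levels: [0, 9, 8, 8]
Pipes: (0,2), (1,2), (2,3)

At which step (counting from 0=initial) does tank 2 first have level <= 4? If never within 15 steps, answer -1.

Answer: 7

Derivation:
Step 1: flows [2->0,1->2,2=3] -> levels [1 8 8 8]
Step 2: flows [2->0,1=2,2=3] -> levels [2 8 7 8]
Step 3: flows [2->0,1->2,3->2] -> levels [3 7 8 7]
Step 4: flows [2->0,2->1,2->3] -> levels [4 8 5 8]
Step 5: flows [2->0,1->2,3->2] -> levels [5 7 6 7]
Step 6: flows [2->0,1->2,3->2] -> levels [6 6 7 6]
Step 7: flows [2->0,2->1,2->3] -> levels [7 7 4 7]
Tank 2 first reaches <=4 at step 7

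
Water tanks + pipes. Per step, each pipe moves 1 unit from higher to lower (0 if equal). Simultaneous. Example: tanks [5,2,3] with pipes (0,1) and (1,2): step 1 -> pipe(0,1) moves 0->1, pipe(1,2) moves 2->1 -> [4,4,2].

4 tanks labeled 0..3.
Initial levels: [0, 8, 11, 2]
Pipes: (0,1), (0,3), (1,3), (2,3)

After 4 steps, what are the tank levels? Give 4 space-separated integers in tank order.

Answer: 5 5 7 4

Derivation:
Step 1: flows [1->0,3->0,1->3,2->3] -> levels [2 6 10 3]
Step 2: flows [1->0,3->0,1->3,2->3] -> levels [4 4 9 4]
Step 3: flows [0=1,0=3,1=3,2->3] -> levels [4 4 8 5]
Step 4: flows [0=1,3->0,3->1,2->3] -> levels [5 5 7 4]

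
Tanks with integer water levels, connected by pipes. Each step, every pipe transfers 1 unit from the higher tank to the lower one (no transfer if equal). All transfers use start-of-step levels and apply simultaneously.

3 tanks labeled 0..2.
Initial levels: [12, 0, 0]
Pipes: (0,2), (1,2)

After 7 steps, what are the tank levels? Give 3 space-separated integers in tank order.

Answer: 5 3 4

Derivation:
Step 1: flows [0->2,1=2] -> levels [11 0 1]
Step 2: flows [0->2,2->1] -> levels [10 1 1]
Step 3: flows [0->2,1=2] -> levels [9 1 2]
Step 4: flows [0->2,2->1] -> levels [8 2 2]
Step 5: flows [0->2,1=2] -> levels [7 2 3]
Step 6: flows [0->2,2->1] -> levels [6 3 3]
Step 7: flows [0->2,1=2] -> levels [5 3 4]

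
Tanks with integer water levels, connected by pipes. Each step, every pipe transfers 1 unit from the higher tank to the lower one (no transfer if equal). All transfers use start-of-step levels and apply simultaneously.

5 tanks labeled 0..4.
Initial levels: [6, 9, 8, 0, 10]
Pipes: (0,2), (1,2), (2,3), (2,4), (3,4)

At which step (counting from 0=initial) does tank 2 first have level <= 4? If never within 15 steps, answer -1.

Answer: 4

Derivation:
Step 1: flows [2->0,1->2,2->3,4->2,4->3] -> levels [7 8 8 2 8]
Step 2: flows [2->0,1=2,2->3,2=4,4->3] -> levels [8 8 6 4 7]
Step 3: flows [0->2,1->2,2->3,4->2,4->3] -> levels [7 7 8 6 5]
Step 4: flows [2->0,2->1,2->3,2->4,3->4] -> levels [8 8 4 6 7]
Tank 2 first reaches <=4 at step 4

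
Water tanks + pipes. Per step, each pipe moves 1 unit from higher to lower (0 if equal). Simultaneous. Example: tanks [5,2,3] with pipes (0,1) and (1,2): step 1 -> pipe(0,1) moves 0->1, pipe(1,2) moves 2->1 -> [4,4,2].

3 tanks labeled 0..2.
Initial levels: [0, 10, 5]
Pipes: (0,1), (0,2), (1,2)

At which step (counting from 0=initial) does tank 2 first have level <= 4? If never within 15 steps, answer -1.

Answer: -1

Derivation:
Step 1: flows [1->0,2->0,1->2] -> levels [2 8 5]
Step 2: flows [1->0,2->0,1->2] -> levels [4 6 5]
Step 3: flows [1->0,2->0,1->2] -> levels [6 4 5]
Step 4: flows [0->1,0->2,2->1] -> levels [4 6 5]
  -> period-2 cycle (repeats step 2); tank 2 never drops to <=4
Tank 2 never reaches <=4 within 15 steps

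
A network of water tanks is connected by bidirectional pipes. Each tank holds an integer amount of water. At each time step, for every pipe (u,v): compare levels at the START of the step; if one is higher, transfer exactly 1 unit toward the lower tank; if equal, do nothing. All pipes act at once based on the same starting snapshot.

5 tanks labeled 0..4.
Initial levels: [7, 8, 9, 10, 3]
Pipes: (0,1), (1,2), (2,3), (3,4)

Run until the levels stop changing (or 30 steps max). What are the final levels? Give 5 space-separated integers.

Step 1: flows [1->0,2->1,3->2,3->4] -> levels [8 8 9 8 4]
Step 2: flows [0=1,2->1,2->3,3->4] -> levels [8 9 7 8 5]
Step 3: flows [1->0,1->2,3->2,3->4] -> levels [9 7 9 6 6]
Step 4: flows [0->1,2->1,2->3,3=4] -> levels [8 9 7 7 6]
Step 5: flows [1->0,1->2,2=3,3->4] -> levels [9 7 8 6 7]
Step 6: flows [0->1,2->1,2->3,4->3] -> levels [8 9 6 8 6]
Step 7: flows [1->0,1->2,3->2,3->4] -> levels [9 7 8 6 7]
  -> period-2 cycle: step 7 state = step 5 state; never stabilizes
  -> state at step 30: (30-5) mod 2 = 1, same as step 6 -> [8 9 6 8 6]

Answer: 8 9 6 8 6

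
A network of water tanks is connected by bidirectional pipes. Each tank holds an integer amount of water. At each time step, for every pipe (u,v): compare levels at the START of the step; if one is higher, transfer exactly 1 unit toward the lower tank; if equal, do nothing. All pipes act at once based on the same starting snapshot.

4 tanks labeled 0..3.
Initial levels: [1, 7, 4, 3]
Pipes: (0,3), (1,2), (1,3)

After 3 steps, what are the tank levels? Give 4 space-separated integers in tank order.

Answer: 3 4 4 4

Derivation:
Step 1: flows [3->0,1->2,1->3] -> levels [2 5 5 3]
Step 2: flows [3->0,1=2,1->3] -> levels [3 4 5 3]
Step 3: flows [0=3,2->1,1->3] -> levels [3 4 4 4]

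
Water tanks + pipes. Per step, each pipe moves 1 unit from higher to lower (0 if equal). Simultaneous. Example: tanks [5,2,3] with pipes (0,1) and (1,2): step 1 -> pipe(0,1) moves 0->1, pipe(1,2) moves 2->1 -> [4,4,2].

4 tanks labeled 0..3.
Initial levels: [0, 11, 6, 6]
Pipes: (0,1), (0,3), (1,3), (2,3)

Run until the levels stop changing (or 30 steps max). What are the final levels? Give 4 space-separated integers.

Step 1: flows [1->0,3->0,1->3,2=3] -> levels [2 9 6 6]
Step 2: flows [1->0,3->0,1->3,2=3] -> levels [4 7 6 6]
Step 3: flows [1->0,3->0,1->3,2=3] -> levels [6 5 6 6]
Step 4: flows [0->1,0=3,3->1,2=3] -> levels [5 7 6 5]
Step 5: flows [1->0,0=3,1->3,2->3] -> levels [6 5 5 7]
Step 6: flows [0->1,3->0,3->1,3->2] -> levels [6 7 6 4]
Step 7: flows [1->0,0->3,1->3,2->3] -> levels [6 5 5 7]
  -> period-2 cycle: step 7 state = step 5 state; never stabilizes
  -> state at step 30: (30-5) mod 2 = 1, same as step 6 -> [6 7 6 4]

Answer: 6 7 6 4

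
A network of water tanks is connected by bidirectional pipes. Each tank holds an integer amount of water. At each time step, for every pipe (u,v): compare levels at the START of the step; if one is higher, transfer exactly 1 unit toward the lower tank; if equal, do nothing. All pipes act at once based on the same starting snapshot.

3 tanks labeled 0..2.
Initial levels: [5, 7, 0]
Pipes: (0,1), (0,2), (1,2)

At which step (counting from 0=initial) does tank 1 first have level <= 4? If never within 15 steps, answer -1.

Step 1: flows [1->0,0->2,1->2] -> levels [5 5 2]
Step 2: flows [0=1,0->2,1->2] -> levels [4 4 4]
Tank 1 first reaches <=4 at step 2

Answer: 2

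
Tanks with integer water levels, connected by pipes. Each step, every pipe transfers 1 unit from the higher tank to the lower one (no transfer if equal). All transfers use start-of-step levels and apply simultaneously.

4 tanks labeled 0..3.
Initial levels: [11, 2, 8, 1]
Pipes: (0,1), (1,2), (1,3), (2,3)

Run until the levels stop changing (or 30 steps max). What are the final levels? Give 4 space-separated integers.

Answer: 5 7 5 5

Derivation:
Step 1: flows [0->1,2->1,1->3,2->3] -> levels [10 3 6 3]
Step 2: flows [0->1,2->1,1=3,2->3] -> levels [9 5 4 4]
Step 3: flows [0->1,1->2,1->3,2=3] -> levels [8 4 5 5]
Step 4: flows [0->1,2->1,3->1,2=3] -> levels [7 7 4 4]
Step 5: flows [0=1,1->2,1->3,2=3] -> levels [7 5 5 5]
Step 6: flows [0->1,1=2,1=3,2=3] -> levels [6 6 5 5]
Step 7: flows [0=1,1->2,1->3,2=3] -> levels [6 4 6 6]
Step 8: flows [0->1,2->1,3->1,2=3] -> levels [5 7 5 5]
Step 9: flows [1->0,1->2,1->3,2=3] -> levels [6 4 6 6]
  -> period-2 cycle: step 9 state = step 7 state; never stabilizes
  -> state at step 30: (30-7) mod 2 = 1, same as step 8 -> [5 7 5 5]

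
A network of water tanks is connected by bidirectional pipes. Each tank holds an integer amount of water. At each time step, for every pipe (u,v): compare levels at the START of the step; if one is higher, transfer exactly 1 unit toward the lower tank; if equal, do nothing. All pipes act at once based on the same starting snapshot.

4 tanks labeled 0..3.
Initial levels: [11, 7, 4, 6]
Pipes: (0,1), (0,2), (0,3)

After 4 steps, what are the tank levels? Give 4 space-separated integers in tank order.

Step 1: flows [0->1,0->2,0->3] -> levels [8 8 5 7]
Step 2: flows [0=1,0->2,0->3] -> levels [6 8 6 8]
Step 3: flows [1->0,0=2,3->0] -> levels [8 7 6 7]
Step 4: flows [0->1,0->2,0->3] -> levels [5 8 7 8]

Answer: 5 8 7 8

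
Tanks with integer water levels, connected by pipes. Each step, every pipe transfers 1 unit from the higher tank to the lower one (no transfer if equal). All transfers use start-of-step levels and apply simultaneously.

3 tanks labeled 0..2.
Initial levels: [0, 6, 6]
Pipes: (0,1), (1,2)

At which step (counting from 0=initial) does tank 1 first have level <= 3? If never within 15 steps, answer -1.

Answer: -1

Derivation:
Step 1: flows [1->0,1=2] -> levels [1 5 6]
Step 2: flows [1->0,2->1] -> levels [2 5 5]
Step 3: flows [1->0,1=2] -> levels [3 4 5]
Step 4: flows [1->0,2->1] -> levels [4 4 4]
Step 5: flows [0=1,1=2] -> levels [4 4 4]
  -> stable; tank 1 stays at 4 > 3
Tank 1 never reaches <=3 within 15 steps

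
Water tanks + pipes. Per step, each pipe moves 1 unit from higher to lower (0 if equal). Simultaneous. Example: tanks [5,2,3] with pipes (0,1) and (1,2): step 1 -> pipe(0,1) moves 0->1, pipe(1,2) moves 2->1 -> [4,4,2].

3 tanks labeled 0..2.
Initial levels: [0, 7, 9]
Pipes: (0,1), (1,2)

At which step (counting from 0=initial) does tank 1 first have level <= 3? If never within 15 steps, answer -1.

Answer: -1

Derivation:
Step 1: flows [1->0,2->1] -> levels [1 7 8]
Step 2: flows [1->0,2->1] -> levels [2 7 7]
Step 3: flows [1->0,1=2] -> levels [3 6 7]
Step 4: flows [1->0,2->1] -> levels [4 6 6]
Step 5: flows [1->0,1=2] -> levels [5 5 6]
Step 6: flows [0=1,2->1] -> levels [5 6 5]
Step 7: flows [1->0,1->2] -> levels [6 4 6]
Step 8: flows [0->1,2->1] -> levels [5 6 5]
  -> period-2 cycle (repeats step 6); tank 1 never drops to <=3
Tank 1 never reaches <=3 within 15 steps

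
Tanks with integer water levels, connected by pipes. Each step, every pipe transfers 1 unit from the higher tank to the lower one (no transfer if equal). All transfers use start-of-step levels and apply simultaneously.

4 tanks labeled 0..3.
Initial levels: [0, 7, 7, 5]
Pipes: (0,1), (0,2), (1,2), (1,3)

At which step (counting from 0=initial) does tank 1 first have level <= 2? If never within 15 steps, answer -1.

Step 1: flows [1->0,2->0,1=2,1->3] -> levels [2 5 6 6]
Step 2: flows [1->0,2->0,2->1,3->1] -> levels [4 6 4 5]
Step 3: flows [1->0,0=2,1->2,1->3] -> levels [5 3 5 6]
Step 4: flows [0->1,0=2,2->1,3->1] -> levels [4 6 4 5]
  -> period-2 cycle (repeats step 2); tank 1 never drops to <=2
Tank 1 never reaches <=2 within 15 steps

Answer: -1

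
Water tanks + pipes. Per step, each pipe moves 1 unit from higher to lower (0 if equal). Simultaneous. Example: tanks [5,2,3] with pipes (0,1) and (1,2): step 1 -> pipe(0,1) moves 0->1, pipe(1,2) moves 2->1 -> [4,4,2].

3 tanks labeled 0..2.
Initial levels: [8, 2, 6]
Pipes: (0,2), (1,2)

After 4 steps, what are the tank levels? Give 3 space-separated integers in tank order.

Answer: 5 5 6

Derivation:
Step 1: flows [0->2,2->1] -> levels [7 3 6]
Step 2: flows [0->2,2->1] -> levels [6 4 6]
Step 3: flows [0=2,2->1] -> levels [6 5 5]
Step 4: flows [0->2,1=2] -> levels [5 5 6]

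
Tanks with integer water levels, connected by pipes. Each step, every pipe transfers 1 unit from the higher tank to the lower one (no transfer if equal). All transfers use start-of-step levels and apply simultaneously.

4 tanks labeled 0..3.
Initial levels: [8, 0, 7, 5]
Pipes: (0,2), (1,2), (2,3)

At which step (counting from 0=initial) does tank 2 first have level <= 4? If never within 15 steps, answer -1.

Step 1: flows [0->2,2->1,2->3] -> levels [7 1 6 6]
Step 2: flows [0->2,2->1,2=3] -> levels [6 2 6 6]
Step 3: flows [0=2,2->1,2=3] -> levels [6 3 5 6]
Step 4: flows [0->2,2->1,3->2] -> levels [5 4 6 5]
Step 5: flows [2->0,2->1,2->3] -> levels [6 5 3 6]
Tank 2 first reaches <=4 at step 5

Answer: 5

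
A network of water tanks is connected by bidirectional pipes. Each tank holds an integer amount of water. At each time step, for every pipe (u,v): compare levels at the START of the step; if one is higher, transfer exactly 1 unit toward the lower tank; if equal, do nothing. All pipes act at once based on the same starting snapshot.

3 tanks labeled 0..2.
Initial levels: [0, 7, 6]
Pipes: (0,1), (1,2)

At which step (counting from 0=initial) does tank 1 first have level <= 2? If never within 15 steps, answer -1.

Answer: -1

Derivation:
Step 1: flows [1->0,1->2] -> levels [1 5 7]
Step 2: flows [1->0,2->1] -> levels [2 5 6]
Step 3: flows [1->0,2->1] -> levels [3 5 5]
Step 4: flows [1->0,1=2] -> levels [4 4 5]
Step 5: flows [0=1,2->1] -> levels [4 5 4]
Step 6: flows [1->0,1->2] -> levels [5 3 5]
Step 7: flows [0->1,2->1] -> levels [4 5 4]
  -> period-2 cycle (repeats step 5); tank 1 never drops to <=2
Tank 1 never reaches <=2 within 15 steps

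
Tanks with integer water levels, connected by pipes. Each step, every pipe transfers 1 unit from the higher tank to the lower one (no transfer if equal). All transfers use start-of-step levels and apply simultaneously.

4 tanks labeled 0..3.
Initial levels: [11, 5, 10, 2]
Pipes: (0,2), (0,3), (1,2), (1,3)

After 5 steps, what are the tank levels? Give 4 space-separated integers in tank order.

Step 1: flows [0->2,0->3,2->1,1->3] -> levels [9 5 10 4]
Step 2: flows [2->0,0->3,2->1,1->3] -> levels [9 5 8 6]
Step 3: flows [0->2,0->3,2->1,3->1] -> levels [7 7 8 6]
Step 4: flows [2->0,0->3,2->1,1->3] -> levels [7 7 6 8]
Step 5: flows [0->2,3->0,1->2,3->1] -> levels [7 7 8 6]

Answer: 7 7 8 6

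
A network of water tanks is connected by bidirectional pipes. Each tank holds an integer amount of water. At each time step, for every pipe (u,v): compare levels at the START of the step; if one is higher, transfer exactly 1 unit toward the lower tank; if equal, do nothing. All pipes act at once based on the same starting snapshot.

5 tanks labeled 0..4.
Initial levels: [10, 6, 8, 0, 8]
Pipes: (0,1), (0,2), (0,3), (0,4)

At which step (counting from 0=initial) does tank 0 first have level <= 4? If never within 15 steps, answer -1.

Answer: 5

Derivation:
Step 1: flows [0->1,0->2,0->3,0->4] -> levels [6 7 9 1 9]
Step 2: flows [1->0,2->0,0->3,4->0] -> levels [8 6 8 2 8]
Step 3: flows [0->1,0=2,0->3,0=4] -> levels [6 7 8 3 8]
Step 4: flows [1->0,2->0,0->3,4->0] -> levels [8 6 7 4 7]
Step 5: flows [0->1,0->2,0->3,0->4] -> levels [4 7 8 5 8]
Tank 0 first reaches <=4 at step 5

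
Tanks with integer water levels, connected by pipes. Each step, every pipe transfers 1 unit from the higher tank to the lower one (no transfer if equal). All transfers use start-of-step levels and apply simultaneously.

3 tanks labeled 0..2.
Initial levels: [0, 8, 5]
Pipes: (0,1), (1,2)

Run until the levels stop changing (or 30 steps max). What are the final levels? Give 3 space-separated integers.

Answer: 5 3 5

Derivation:
Step 1: flows [1->0,1->2] -> levels [1 6 6]
Step 2: flows [1->0,1=2] -> levels [2 5 6]
Step 3: flows [1->0,2->1] -> levels [3 5 5]
Step 4: flows [1->0,1=2] -> levels [4 4 5]
Step 5: flows [0=1,2->1] -> levels [4 5 4]
Step 6: flows [1->0,1->2] -> levels [5 3 5]
Step 7: flows [0->1,2->1] -> levels [4 5 4]
  -> period-2 cycle: step 7 state = step 5 state; never stabilizes
  -> state at step 30: (30-5) mod 2 = 1, same as step 6 -> [5 3 5]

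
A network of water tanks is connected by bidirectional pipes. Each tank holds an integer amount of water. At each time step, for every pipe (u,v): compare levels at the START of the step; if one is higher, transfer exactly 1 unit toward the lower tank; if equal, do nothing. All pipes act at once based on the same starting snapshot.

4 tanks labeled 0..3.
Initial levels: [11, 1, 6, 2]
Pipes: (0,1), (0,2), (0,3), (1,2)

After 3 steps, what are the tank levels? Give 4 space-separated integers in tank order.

Answer: 5 6 4 5

Derivation:
Step 1: flows [0->1,0->2,0->3,2->1] -> levels [8 3 6 3]
Step 2: flows [0->1,0->2,0->3,2->1] -> levels [5 5 6 4]
Step 3: flows [0=1,2->0,0->3,2->1] -> levels [5 6 4 5]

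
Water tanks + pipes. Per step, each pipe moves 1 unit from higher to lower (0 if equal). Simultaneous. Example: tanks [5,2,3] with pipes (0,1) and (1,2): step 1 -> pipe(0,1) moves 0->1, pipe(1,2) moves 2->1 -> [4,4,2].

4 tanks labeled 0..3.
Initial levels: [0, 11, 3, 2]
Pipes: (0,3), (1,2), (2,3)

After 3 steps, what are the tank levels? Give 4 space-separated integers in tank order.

Answer: 2 8 3 3

Derivation:
Step 1: flows [3->0,1->2,2->3] -> levels [1 10 3 2]
Step 2: flows [3->0,1->2,2->3] -> levels [2 9 3 2]
Step 3: flows [0=3,1->2,2->3] -> levels [2 8 3 3]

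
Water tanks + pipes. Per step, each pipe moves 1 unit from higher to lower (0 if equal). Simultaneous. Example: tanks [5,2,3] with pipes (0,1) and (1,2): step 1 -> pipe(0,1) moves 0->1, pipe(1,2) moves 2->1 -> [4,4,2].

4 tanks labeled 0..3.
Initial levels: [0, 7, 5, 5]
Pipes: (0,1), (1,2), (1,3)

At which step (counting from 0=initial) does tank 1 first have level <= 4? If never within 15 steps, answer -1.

Step 1: flows [1->0,1->2,1->3] -> levels [1 4 6 6]
Tank 1 first reaches <=4 at step 1

Answer: 1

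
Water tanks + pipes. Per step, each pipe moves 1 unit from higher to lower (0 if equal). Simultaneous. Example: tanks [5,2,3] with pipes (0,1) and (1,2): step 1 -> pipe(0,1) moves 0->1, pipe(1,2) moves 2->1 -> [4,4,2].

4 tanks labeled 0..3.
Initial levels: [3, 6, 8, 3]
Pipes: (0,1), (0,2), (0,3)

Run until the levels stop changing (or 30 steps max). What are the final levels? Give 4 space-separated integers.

Answer: 5 5 5 5

Derivation:
Step 1: flows [1->0,2->0,0=3] -> levels [5 5 7 3]
Step 2: flows [0=1,2->0,0->3] -> levels [5 5 6 4]
Step 3: flows [0=1,2->0,0->3] -> levels [5 5 5 5]
Step 4: flows [0=1,0=2,0=3] -> levels [5 5 5 5]
  -> stable (no change)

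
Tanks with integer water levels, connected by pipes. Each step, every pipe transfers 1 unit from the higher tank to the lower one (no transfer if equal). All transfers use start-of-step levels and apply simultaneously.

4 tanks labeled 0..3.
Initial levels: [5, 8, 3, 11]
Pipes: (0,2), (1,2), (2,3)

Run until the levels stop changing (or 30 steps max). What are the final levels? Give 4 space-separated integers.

Step 1: flows [0->2,1->2,3->2] -> levels [4 7 6 10]
Step 2: flows [2->0,1->2,3->2] -> levels [5 6 7 9]
Step 3: flows [2->0,2->1,3->2] -> levels [6 7 6 8]
Step 4: flows [0=2,1->2,3->2] -> levels [6 6 8 7]
Step 5: flows [2->0,2->1,2->3] -> levels [7 7 5 8]
Step 6: flows [0->2,1->2,3->2] -> levels [6 6 8 7]
  -> period-2 cycle: step 6 state = step 4 state; never stabilizes
  -> state at step 30: (30-4) mod 2 = 0, same as step 4 -> [6 6 8 7]

Answer: 6 6 8 7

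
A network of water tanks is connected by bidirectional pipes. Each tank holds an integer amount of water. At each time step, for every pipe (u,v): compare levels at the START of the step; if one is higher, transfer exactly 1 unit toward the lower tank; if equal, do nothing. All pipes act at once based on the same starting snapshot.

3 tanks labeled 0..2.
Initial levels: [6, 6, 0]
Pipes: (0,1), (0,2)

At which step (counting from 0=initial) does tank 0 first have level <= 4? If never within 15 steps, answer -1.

Step 1: flows [0=1,0->2] -> levels [5 6 1]
Step 2: flows [1->0,0->2] -> levels [5 5 2]
Step 3: flows [0=1,0->2] -> levels [4 5 3]
Tank 0 first reaches <=4 at step 3

Answer: 3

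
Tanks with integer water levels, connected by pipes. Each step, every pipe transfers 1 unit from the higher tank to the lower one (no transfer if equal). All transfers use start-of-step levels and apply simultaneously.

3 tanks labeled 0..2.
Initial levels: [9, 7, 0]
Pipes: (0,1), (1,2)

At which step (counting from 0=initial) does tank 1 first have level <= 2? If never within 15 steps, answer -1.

Answer: -1

Derivation:
Step 1: flows [0->1,1->2] -> levels [8 7 1]
Step 2: flows [0->1,1->2] -> levels [7 7 2]
Step 3: flows [0=1,1->2] -> levels [7 6 3]
Step 4: flows [0->1,1->2] -> levels [6 6 4]
Step 5: flows [0=1,1->2] -> levels [6 5 5]
Step 6: flows [0->1,1=2] -> levels [5 6 5]
Step 7: flows [1->0,1->2] -> levels [6 4 6]
Step 8: flows [0->1,2->1] -> levels [5 6 5]
  -> period-2 cycle (repeats step 6); tank 1 never drops to <=2
Tank 1 never reaches <=2 within 15 steps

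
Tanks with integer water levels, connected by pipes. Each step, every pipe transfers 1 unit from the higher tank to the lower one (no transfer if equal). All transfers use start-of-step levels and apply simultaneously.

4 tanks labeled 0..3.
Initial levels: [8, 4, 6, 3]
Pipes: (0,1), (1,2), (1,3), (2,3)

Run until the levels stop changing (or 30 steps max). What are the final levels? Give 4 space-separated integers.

Step 1: flows [0->1,2->1,1->3,2->3] -> levels [7 5 4 5]
Step 2: flows [0->1,1->2,1=3,3->2] -> levels [6 5 6 4]
Step 3: flows [0->1,2->1,1->3,2->3] -> levels [5 6 4 6]
Step 4: flows [1->0,1->2,1=3,3->2] -> levels [6 4 6 5]
Step 5: flows [0->1,2->1,3->1,2->3] -> levels [5 7 4 5]
Step 6: flows [1->0,1->2,1->3,3->2] -> levels [6 4 6 5]
  -> period-2 cycle: step 6 state = step 4 state; never stabilizes
  -> state at step 30: (30-4) mod 2 = 0, same as step 4 -> [6 4 6 5]

Answer: 6 4 6 5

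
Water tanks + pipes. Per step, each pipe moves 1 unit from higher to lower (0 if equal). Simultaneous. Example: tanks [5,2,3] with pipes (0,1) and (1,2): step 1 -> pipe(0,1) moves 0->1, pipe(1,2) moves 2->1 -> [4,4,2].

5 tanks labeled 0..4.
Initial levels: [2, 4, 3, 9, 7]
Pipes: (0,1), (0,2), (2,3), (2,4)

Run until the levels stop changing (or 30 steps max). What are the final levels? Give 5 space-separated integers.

Answer: 3 5 7 5 5

Derivation:
Step 1: flows [1->0,2->0,3->2,4->2] -> levels [4 3 4 8 6]
Step 2: flows [0->1,0=2,3->2,4->2] -> levels [3 4 6 7 5]
Step 3: flows [1->0,2->0,3->2,2->4] -> levels [5 3 5 6 6]
Step 4: flows [0->1,0=2,3->2,4->2] -> levels [4 4 7 5 5]
Step 5: flows [0=1,2->0,2->3,2->4] -> levels [5 4 4 6 6]
Step 6: flows [0->1,0->2,3->2,4->2] -> levels [3 5 7 5 5]
Step 7: flows [1->0,2->0,2->3,2->4] -> levels [5 4 4 6 6]
  -> period-2 cycle: step 7 state = step 5 state; never stabilizes
  -> state at step 30: (30-5) mod 2 = 1, same as step 6 -> [3 5 7 5 5]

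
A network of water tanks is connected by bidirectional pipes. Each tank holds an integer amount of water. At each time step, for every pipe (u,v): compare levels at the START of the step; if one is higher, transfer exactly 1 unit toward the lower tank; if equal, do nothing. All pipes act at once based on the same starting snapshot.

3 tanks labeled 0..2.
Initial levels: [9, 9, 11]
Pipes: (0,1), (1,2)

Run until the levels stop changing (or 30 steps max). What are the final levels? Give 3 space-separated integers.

Step 1: flows [0=1,2->1] -> levels [9 10 10]
Step 2: flows [1->0,1=2] -> levels [10 9 10]
Step 3: flows [0->1,2->1] -> levels [9 11 9]
Step 4: flows [1->0,1->2] -> levels [10 9 10]
  -> period-2 cycle: step 4 state = step 2 state; never stabilizes
  -> state at step 30: (30-2) mod 2 = 0, same as step 2 -> [10 9 10]

Answer: 10 9 10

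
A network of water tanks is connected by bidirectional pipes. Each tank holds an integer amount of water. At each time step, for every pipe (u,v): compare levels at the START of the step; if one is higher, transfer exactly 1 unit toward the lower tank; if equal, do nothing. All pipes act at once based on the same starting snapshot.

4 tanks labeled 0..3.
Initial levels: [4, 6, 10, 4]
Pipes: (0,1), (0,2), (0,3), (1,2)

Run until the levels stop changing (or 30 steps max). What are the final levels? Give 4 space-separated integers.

Answer: 6 7 5 6

Derivation:
Step 1: flows [1->0,2->0,0=3,2->1] -> levels [6 6 8 4]
Step 2: flows [0=1,2->0,0->3,2->1] -> levels [6 7 6 5]
Step 3: flows [1->0,0=2,0->3,1->2] -> levels [6 5 7 6]
Step 4: flows [0->1,2->0,0=3,2->1] -> levels [6 7 5 6]
Step 5: flows [1->0,0->2,0=3,1->2] -> levels [6 5 7 6]
  -> period-2 cycle: step 5 state = step 3 state; never stabilizes
  -> state at step 30: (30-3) mod 2 = 1, same as step 4 -> [6 7 5 6]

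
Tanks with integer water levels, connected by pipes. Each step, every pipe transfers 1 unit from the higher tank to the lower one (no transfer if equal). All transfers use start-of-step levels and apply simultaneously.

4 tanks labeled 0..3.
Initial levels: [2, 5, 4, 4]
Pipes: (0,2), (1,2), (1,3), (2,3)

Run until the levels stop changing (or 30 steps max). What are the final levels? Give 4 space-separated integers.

Step 1: flows [2->0,1->2,1->3,2=3] -> levels [3 3 4 5]
Step 2: flows [2->0,2->1,3->1,3->2] -> levels [4 5 3 3]
Step 3: flows [0->2,1->2,1->3,2=3] -> levels [3 3 5 4]
Step 4: flows [2->0,2->1,3->1,2->3] -> levels [4 5 2 4]
Step 5: flows [0->2,1->2,1->3,3->2] -> levels [3 3 5 4]
  -> period-2 cycle: step 5 state = step 3 state; never stabilizes
  -> state at step 30: (30-3) mod 2 = 1, same as step 4 -> [4 5 2 4]

Answer: 4 5 2 4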